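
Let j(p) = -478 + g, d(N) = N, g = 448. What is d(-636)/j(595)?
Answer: 106/5 ≈ 21.200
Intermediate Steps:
j(p) = -30 (j(p) = -478 + 448 = -30)
d(-636)/j(595) = -636/(-30) = -636*(-1/30) = 106/5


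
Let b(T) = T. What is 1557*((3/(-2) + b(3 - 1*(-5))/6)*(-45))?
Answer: 23355/2 ≈ 11678.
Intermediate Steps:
1557*((3/(-2) + b(3 - 1*(-5))/6)*(-45)) = 1557*((3/(-2) + (3 - 1*(-5))/6)*(-45)) = 1557*((3*(-½) + (3 + 5)*(⅙))*(-45)) = 1557*((-3/2 + 8*(⅙))*(-45)) = 1557*((-3/2 + 4/3)*(-45)) = 1557*(-⅙*(-45)) = 1557*(15/2) = 23355/2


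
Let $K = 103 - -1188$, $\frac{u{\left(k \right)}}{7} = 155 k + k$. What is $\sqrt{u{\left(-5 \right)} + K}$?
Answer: $i \sqrt{4169} \approx 64.568 i$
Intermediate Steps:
$u{\left(k \right)} = 1092 k$ ($u{\left(k \right)} = 7 \left(155 k + k\right) = 7 \cdot 156 k = 1092 k$)
$K = 1291$ ($K = 103 + 1188 = 1291$)
$\sqrt{u{\left(-5 \right)} + K} = \sqrt{1092 \left(-5\right) + 1291} = \sqrt{-5460 + 1291} = \sqrt{-4169} = i \sqrt{4169}$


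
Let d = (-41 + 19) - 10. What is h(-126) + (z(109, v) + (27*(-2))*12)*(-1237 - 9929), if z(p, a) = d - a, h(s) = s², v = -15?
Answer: 7441266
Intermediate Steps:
d = -32 (d = -22 - 10 = -32)
z(p, a) = -32 - a
h(-126) + (z(109, v) + (27*(-2))*12)*(-1237 - 9929) = (-126)² + ((-32 - 1*(-15)) + (27*(-2))*12)*(-1237 - 9929) = 15876 + ((-32 + 15) - 54*12)*(-11166) = 15876 + (-17 - 648)*(-11166) = 15876 - 665*(-11166) = 15876 + 7425390 = 7441266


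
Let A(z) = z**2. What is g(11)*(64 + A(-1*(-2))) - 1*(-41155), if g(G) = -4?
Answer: 40883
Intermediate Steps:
g(11)*(64 + A(-1*(-2))) - 1*(-41155) = -4*(64 + (-1*(-2))**2) - 1*(-41155) = -4*(64 + 2**2) + 41155 = -4*(64 + 4) + 41155 = -4*68 + 41155 = -272 + 41155 = 40883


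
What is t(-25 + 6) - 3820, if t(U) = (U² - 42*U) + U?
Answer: -2680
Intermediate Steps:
t(U) = U² - 41*U
t(-25 + 6) - 3820 = (-25 + 6)*(-41 + (-25 + 6)) - 3820 = -19*(-41 - 19) - 3820 = -19*(-60) - 3820 = 1140 - 3820 = -2680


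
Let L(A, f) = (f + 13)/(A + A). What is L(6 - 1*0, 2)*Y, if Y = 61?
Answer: 305/4 ≈ 76.250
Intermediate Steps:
L(A, f) = (13 + f)/(2*A) (L(A, f) = (13 + f)/((2*A)) = (13 + f)*(1/(2*A)) = (13 + f)/(2*A))
L(6 - 1*0, 2)*Y = ((13 + 2)/(2*(6 - 1*0)))*61 = ((1/2)*15/(6 + 0))*61 = ((1/2)*15/6)*61 = ((1/2)*(1/6)*15)*61 = (5/4)*61 = 305/4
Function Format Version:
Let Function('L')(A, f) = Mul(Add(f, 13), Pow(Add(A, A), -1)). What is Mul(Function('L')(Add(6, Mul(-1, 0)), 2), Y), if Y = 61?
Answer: Rational(305, 4) ≈ 76.250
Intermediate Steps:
Function('L')(A, f) = Mul(Rational(1, 2), Pow(A, -1), Add(13, f)) (Function('L')(A, f) = Mul(Add(13, f), Pow(Mul(2, A), -1)) = Mul(Add(13, f), Mul(Rational(1, 2), Pow(A, -1))) = Mul(Rational(1, 2), Pow(A, -1), Add(13, f)))
Mul(Function('L')(Add(6, Mul(-1, 0)), 2), Y) = Mul(Mul(Rational(1, 2), Pow(Add(6, Mul(-1, 0)), -1), Add(13, 2)), 61) = Mul(Mul(Rational(1, 2), Pow(Add(6, 0), -1), 15), 61) = Mul(Mul(Rational(1, 2), Pow(6, -1), 15), 61) = Mul(Mul(Rational(1, 2), Rational(1, 6), 15), 61) = Mul(Rational(5, 4), 61) = Rational(305, 4)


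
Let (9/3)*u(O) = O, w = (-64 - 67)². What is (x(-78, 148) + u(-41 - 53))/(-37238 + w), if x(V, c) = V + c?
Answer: -116/60231 ≈ -0.0019259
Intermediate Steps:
w = 17161 (w = (-131)² = 17161)
u(O) = O/3
(x(-78, 148) + u(-41 - 53))/(-37238 + w) = ((-78 + 148) + (-41 - 53)/3)/(-37238 + 17161) = (70 + (⅓)*(-94))/(-20077) = (70 - 94/3)*(-1/20077) = (116/3)*(-1/20077) = -116/60231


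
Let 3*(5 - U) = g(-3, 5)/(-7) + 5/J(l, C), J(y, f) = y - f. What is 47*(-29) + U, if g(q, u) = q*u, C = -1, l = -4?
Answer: -85564/63 ≈ -1358.2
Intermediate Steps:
U = 305/63 (U = 5 - (-3*5/(-7) + 5/(-4 - 1*(-1)))/3 = 5 - (-15*(-⅐) + 5/(-4 + 1))/3 = 5 - (15/7 + 5/(-3))/3 = 5 - (15/7 + 5*(-⅓))/3 = 5 - (15/7 - 5/3)/3 = 5 - ⅓*10/21 = 5 - 10/63 = 305/63 ≈ 4.8413)
47*(-29) + U = 47*(-29) + 305/63 = -1363 + 305/63 = -85564/63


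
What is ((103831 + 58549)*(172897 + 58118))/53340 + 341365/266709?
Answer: 166747729092340/237104301 ≈ 7.0327e+5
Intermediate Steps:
((103831 + 58549)*(172897 + 58118))/53340 + 341365/266709 = (162380*231015)*(1/53340) + 341365*(1/266709) = 37512215700*(1/53340) + 341365/266709 = 625203595/889 + 341365/266709 = 166747729092340/237104301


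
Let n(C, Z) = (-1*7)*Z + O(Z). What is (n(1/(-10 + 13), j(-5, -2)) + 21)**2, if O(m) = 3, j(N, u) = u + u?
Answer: 2704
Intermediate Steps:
j(N, u) = 2*u
n(C, Z) = 3 - 7*Z (n(C, Z) = (-1*7)*Z + 3 = -7*Z + 3 = 3 - 7*Z)
(n(1/(-10 + 13), j(-5, -2)) + 21)**2 = ((3 - 14*(-2)) + 21)**2 = ((3 - 7*(-4)) + 21)**2 = ((3 + 28) + 21)**2 = (31 + 21)**2 = 52**2 = 2704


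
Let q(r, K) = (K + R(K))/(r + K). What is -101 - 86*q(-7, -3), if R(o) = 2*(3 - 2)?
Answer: -548/5 ≈ -109.60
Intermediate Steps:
R(o) = 2 (R(o) = 2*1 = 2)
q(r, K) = (2 + K)/(K + r) (q(r, K) = (K + 2)/(r + K) = (2 + K)/(K + r))
-101 - 86*q(-7, -3) = -101 - 86*(2 - 3)/(-3 - 7) = -101 - 86*(-1)/(-10) = -101 - (-43)*(-1)/5 = -101 - 86*1/10 = -101 - 43/5 = -548/5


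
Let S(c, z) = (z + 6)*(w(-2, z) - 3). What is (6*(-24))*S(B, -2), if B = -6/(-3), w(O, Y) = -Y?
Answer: 576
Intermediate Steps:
B = 2 (B = -6*(-⅓) = 2)
S(c, z) = (-3 - z)*(6 + z) (S(c, z) = (z + 6)*(-z - 3) = (6 + z)*(-3 - z) = (-3 - z)*(6 + z))
(6*(-24))*S(B, -2) = (6*(-24))*(-18 - 1*(-2)² - 9*(-2)) = -144*(-18 - 1*4 + 18) = -144*(-18 - 4 + 18) = -144*(-4) = 576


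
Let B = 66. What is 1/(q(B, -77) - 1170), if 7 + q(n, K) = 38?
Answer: -1/1139 ≈ -0.00087796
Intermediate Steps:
q(n, K) = 31 (q(n, K) = -7 + 38 = 31)
1/(q(B, -77) - 1170) = 1/(31 - 1170) = 1/(-1139) = -1/1139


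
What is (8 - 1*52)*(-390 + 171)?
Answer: 9636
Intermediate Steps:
(8 - 1*52)*(-390 + 171) = (8 - 52)*(-219) = -44*(-219) = 9636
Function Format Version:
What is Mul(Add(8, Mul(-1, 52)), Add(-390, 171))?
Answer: 9636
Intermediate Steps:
Mul(Add(8, Mul(-1, 52)), Add(-390, 171)) = Mul(Add(8, -52), -219) = Mul(-44, -219) = 9636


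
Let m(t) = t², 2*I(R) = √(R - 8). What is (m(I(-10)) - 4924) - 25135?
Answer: -60127/2 ≈ -30064.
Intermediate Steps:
I(R) = √(-8 + R)/2 (I(R) = √(R - 8)/2 = √(-8 + R)/2)
(m(I(-10)) - 4924) - 25135 = ((√(-8 - 10)/2)² - 4924) - 25135 = ((√(-18)/2)² - 4924) - 25135 = (((3*I*√2)/2)² - 4924) - 25135 = ((3*I*√2/2)² - 4924) - 25135 = (-9/2 - 4924) - 25135 = -9857/2 - 25135 = -60127/2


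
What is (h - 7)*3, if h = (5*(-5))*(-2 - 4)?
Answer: 429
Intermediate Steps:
h = 150 (h = -25*(-6) = 150)
(h - 7)*3 = (150 - 7)*3 = 143*3 = 429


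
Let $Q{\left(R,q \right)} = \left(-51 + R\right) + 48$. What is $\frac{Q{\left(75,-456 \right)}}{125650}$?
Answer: $\frac{36}{62825} \approx 0.00057302$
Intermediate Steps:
$Q{\left(R,q \right)} = -3 + R$
$\frac{Q{\left(75,-456 \right)}}{125650} = \frac{-3 + 75}{125650} = 72 \cdot \frac{1}{125650} = \frac{36}{62825}$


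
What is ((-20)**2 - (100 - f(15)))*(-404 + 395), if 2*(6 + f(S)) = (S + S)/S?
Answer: -2655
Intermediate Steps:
f(S) = -5 (f(S) = -6 + ((S + S)/S)/2 = -6 + ((2*S)/S)/2 = -6 + (1/2)*2 = -6 + 1 = -5)
((-20)**2 - (100 - f(15)))*(-404 + 395) = ((-20)**2 - (100 - 1*(-5)))*(-404 + 395) = (400 - (100 + 5))*(-9) = (400 - 1*105)*(-9) = (400 - 105)*(-9) = 295*(-9) = -2655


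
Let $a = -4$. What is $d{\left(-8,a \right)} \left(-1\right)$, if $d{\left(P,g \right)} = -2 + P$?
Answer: $10$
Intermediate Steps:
$d{\left(-8,a \right)} \left(-1\right) = \left(-2 - 8\right) \left(-1\right) = \left(-10\right) \left(-1\right) = 10$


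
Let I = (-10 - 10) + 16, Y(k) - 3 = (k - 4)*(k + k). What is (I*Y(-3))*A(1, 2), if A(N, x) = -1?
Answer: 180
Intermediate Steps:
Y(k) = 3 + 2*k*(-4 + k) (Y(k) = 3 + (k - 4)*(k + k) = 3 + (-4 + k)*(2*k) = 3 + 2*k*(-4 + k))
I = -4 (I = -20 + 16 = -4)
(I*Y(-3))*A(1, 2) = -4*(3 - 8*(-3) + 2*(-3)²)*(-1) = -4*(3 + 24 + 2*9)*(-1) = -4*(3 + 24 + 18)*(-1) = -4*45*(-1) = -180*(-1) = 180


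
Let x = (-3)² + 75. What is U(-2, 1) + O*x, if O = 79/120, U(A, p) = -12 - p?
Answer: 423/10 ≈ 42.300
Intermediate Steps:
x = 84 (x = 9 + 75 = 84)
O = 79/120 (O = 79*(1/120) = 79/120 ≈ 0.65833)
U(-2, 1) + O*x = (-12 - 1*1) + (79/120)*84 = (-12 - 1) + 553/10 = -13 + 553/10 = 423/10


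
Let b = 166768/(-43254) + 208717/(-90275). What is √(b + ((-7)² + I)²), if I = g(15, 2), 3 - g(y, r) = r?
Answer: √4694288711559183717/43386165 ≈ 49.938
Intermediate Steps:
g(y, r) = 3 - r
I = 1 (I = 3 - 1*2 = 3 - 2 = 1)
b = -12041413159/1952377425 (b = 166768*(-1/43254) + 208717*(-1/90275) = -83384/21627 - 208717/90275 = -12041413159/1952377425 ≈ -6.1676)
√(b + ((-7)² + I)²) = √(-12041413159/1952377425 + ((-7)² + 1)²) = √(-12041413159/1952377425 + (49 + 1)²) = √(-12041413159/1952377425 + 50²) = √(-12041413159/1952377425 + 2500) = √(4868902149341/1952377425) = √4694288711559183717/43386165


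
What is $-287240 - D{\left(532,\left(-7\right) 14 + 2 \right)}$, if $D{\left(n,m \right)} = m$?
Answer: $-287144$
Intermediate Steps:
$-287240 - D{\left(532,\left(-7\right) 14 + 2 \right)} = -287240 - \left(\left(-7\right) 14 + 2\right) = -287240 - \left(-98 + 2\right) = -287240 - -96 = -287240 + 96 = -287144$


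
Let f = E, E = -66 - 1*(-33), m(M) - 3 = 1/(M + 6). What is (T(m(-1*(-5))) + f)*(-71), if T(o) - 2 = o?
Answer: 21797/11 ≈ 1981.5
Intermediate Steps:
m(M) = 3 + 1/(6 + M) (m(M) = 3 + 1/(M + 6) = 3 + 1/(6 + M))
T(o) = 2 + o
E = -33 (E = -66 + 33 = -33)
f = -33
(T(m(-1*(-5))) + f)*(-71) = ((2 + (19 + 3*(-1*(-5)))/(6 - 1*(-5))) - 33)*(-71) = ((2 + (19 + 3*5)/(6 + 5)) - 33)*(-71) = ((2 + (19 + 15)/11) - 33)*(-71) = ((2 + (1/11)*34) - 33)*(-71) = ((2 + 34/11) - 33)*(-71) = (56/11 - 33)*(-71) = -307/11*(-71) = 21797/11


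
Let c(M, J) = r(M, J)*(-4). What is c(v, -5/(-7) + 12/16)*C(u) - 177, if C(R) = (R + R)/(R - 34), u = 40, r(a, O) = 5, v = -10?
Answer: -1331/3 ≈ -443.67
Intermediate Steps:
C(R) = 2*R/(-34 + R) (C(R) = (2*R)/(-34 + R) = 2*R/(-34 + R))
c(M, J) = -20 (c(M, J) = 5*(-4) = -20)
c(v, -5/(-7) + 12/16)*C(u) - 177 = -40*40/(-34 + 40) - 177 = -40*40/6 - 177 = -20*40/3 - 177 = -800/3 - 177 = -1331/3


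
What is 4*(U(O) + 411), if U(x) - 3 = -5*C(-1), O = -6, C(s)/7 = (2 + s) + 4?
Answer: 956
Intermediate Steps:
C(s) = 42 + 7*s (C(s) = 7*((2 + s) + 4) = 7*(6 + s) = 42 + 7*s)
U(x) = -172 (U(x) = 3 - 5*(42 + 7*(-1)) = 3 - 5*(42 - 7) = 3 - 5*35 = 3 - 175 = -172)
4*(U(O) + 411) = 4*(-172 + 411) = 4*239 = 956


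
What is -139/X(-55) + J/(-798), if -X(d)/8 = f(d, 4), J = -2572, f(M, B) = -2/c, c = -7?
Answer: 408803/6384 ≈ 64.036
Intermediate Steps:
f(M, B) = 2/7 (f(M, B) = -2/(-7) = -2*(-1/7) = 2/7)
X(d) = -16/7 (X(d) = -8*2/7 = -16/7)
-139/X(-55) + J/(-798) = -139/(-16/7) - 2572/(-798) = -139*(-7/16) - 2572*(-1/798) = 973/16 + 1286/399 = 408803/6384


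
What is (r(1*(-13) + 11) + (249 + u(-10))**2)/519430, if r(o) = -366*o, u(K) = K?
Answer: 57853/519430 ≈ 0.11138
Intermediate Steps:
(r(1*(-13) + 11) + (249 + u(-10))**2)/519430 = (-366*(1*(-13) + 11) + (249 - 10)**2)/519430 = (-366*(-13 + 11) + 239**2)*(1/519430) = (-366*(-2) + 57121)*(1/519430) = (732 + 57121)*(1/519430) = 57853*(1/519430) = 57853/519430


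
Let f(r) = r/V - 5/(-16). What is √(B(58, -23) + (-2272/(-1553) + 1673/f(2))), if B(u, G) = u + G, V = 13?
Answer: √82236725223411/150641 ≈ 60.199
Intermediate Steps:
B(u, G) = G + u
f(r) = 5/16 + r/13 (f(r) = r/13 - 5/(-16) = r*(1/13) - 5*(-1/16) = r/13 + 5/16 = 5/16 + r/13)
√(B(58, -23) + (-2272/(-1553) + 1673/f(2))) = √((-23 + 58) + (-2272/(-1553) + 1673/(5/16 + (1/13)*2))) = √(35 + (-2272*(-1/1553) + 1673/(5/16 + 2/13))) = √(35 + (2272/1553 + 1673/(97/208))) = √(35 + (2272/1553 + 1673*(208/97))) = √(35 + (2272/1553 + 347984/97)) = √(35 + 540639536/150641) = √(545911971/150641) = √82236725223411/150641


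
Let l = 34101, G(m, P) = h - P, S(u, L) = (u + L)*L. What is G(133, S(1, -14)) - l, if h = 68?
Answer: -34215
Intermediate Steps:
S(u, L) = L*(L + u) (S(u, L) = (L + u)*L = L*(L + u))
G(m, P) = 68 - P
G(133, S(1, -14)) - l = (68 - (-14)*(-14 + 1)) - 1*34101 = (68 - (-14)*(-13)) - 34101 = (68 - 1*182) - 34101 = (68 - 182) - 34101 = -114 - 34101 = -34215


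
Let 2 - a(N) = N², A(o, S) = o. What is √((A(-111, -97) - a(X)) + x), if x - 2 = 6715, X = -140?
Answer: 2*√6551 ≈ 161.88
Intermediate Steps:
x = 6717 (x = 2 + 6715 = 6717)
a(N) = 2 - N²
√((A(-111, -97) - a(X)) + x) = √((-111 - (2 - 1*(-140)²)) + 6717) = √((-111 - (2 - 1*19600)) + 6717) = √((-111 - (2 - 19600)) + 6717) = √((-111 - 1*(-19598)) + 6717) = √((-111 + 19598) + 6717) = √(19487 + 6717) = √26204 = 2*√6551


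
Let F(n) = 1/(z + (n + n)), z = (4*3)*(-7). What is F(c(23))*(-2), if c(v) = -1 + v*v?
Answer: -1/486 ≈ -0.0020576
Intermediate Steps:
z = -84 (z = 12*(-7) = -84)
c(v) = -1 + v²
F(n) = 1/(-84 + 2*n) (F(n) = 1/(-84 + (n + n)) = 1/(-84 + 2*n))
F(c(23))*(-2) = (1/(2*(-42 + (-1 + 23²))))*(-2) = (1/(2*(-42 + (-1 + 529))))*(-2) = (1/(2*(-42 + 528)))*(-2) = ((½)/486)*(-2) = ((½)*(1/486))*(-2) = (1/972)*(-2) = -1/486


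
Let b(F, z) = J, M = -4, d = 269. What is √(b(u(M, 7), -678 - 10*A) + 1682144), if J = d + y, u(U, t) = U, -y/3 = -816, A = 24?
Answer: √1684861 ≈ 1298.0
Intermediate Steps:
y = 2448 (y = -3*(-816) = 2448)
J = 2717 (J = 269 + 2448 = 2717)
b(F, z) = 2717
√(b(u(M, 7), -678 - 10*A) + 1682144) = √(2717 + 1682144) = √1684861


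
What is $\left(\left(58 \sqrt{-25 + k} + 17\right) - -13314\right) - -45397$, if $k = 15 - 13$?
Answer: $58728 + 58 i \sqrt{23} \approx 58728.0 + 278.16 i$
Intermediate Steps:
$k = 2$ ($k = 15 - 13 = 2$)
$\left(\left(58 \sqrt{-25 + k} + 17\right) - -13314\right) - -45397 = \left(\left(58 \sqrt{-25 + 2} + 17\right) - -13314\right) - -45397 = \left(\left(58 \sqrt{-23} + 17\right) + 13314\right) + 45397 = \left(\left(58 i \sqrt{23} + 17\right) + 13314\right) + 45397 = \left(\left(17 + 58 i \sqrt{23}\right) + 13314\right) + 45397 = \left(13331 + 58 i \sqrt{23}\right) + 45397 = 58728 + 58 i \sqrt{23}$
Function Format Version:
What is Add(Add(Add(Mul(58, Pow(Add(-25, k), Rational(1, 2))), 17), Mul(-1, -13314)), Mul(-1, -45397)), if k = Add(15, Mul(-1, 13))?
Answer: Add(58728, Mul(58, I, Pow(23, Rational(1, 2)))) ≈ Add(58728., Mul(278.16, I))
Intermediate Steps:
k = 2 (k = Add(15, -13) = 2)
Add(Add(Add(Mul(58, Pow(Add(-25, k), Rational(1, 2))), 17), Mul(-1, -13314)), Mul(-1, -45397)) = Add(Add(Add(Mul(58, Pow(Add(-25, 2), Rational(1, 2))), 17), Mul(-1, -13314)), Mul(-1, -45397)) = Add(Add(Add(Mul(58, Pow(-23, Rational(1, 2))), 17), 13314), 45397) = Add(Add(Add(Mul(58, Mul(I, Pow(23, Rational(1, 2)))), 17), 13314), 45397) = Add(Add(Add(Mul(58, I, Pow(23, Rational(1, 2))), 17), 13314), 45397) = Add(Add(Add(17, Mul(58, I, Pow(23, Rational(1, 2)))), 13314), 45397) = Add(Add(13331, Mul(58, I, Pow(23, Rational(1, 2)))), 45397) = Add(58728, Mul(58, I, Pow(23, Rational(1, 2))))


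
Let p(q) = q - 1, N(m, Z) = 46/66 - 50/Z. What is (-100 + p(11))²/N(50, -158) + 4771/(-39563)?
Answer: 417713698559/52262723 ≈ 7992.6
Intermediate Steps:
N(m, Z) = 23/33 - 50/Z (N(m, Z) = 46*(1/66) - 50/Z = 23/33 - 50/Z)
p(q) = -1 + q
(-100 + p(11))²/N(50, -158) + 4771/(-39563) = (-100 + (-1 + 11))²/(23/33 - 50/(-158)) + 4771/(-39563) = (-100 + 10)²/(23/33 - 50*(-1/158)) + 4771*(-1/39563) = (-90)²/(23/33 + 25/79) - 4771/39563 = 8100/(2642/2607) - 4771/39563 = 8100*(2607/2642) - 4771/39563 = 10558350/1321 - 4771/39563 = 417713698559/52262723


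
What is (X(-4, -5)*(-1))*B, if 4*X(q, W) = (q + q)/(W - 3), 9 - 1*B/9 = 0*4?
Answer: -81/4 ≈ -20.250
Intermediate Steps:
B = 81 (B = 81 - 0*4 = 81 - 9*0 = 81 + 0 = 81)
X(q, W) = q/(2*(-3 + W)) (X(q, W) = ((q + q)/(W - 3))/4 = ((2*q)/(-3 + W))/4 = (2*q/(-3 + W))/4 = q/(2*(-3 + W)))
(X(-4, -5)*(-1))*B = (((1/2)*(-4)/(-3 - 5))*(-1))*81 = (((1/2)*(-4)/(-8))*(-1))*81 = (((1/2)*(-4)*(-1/8))*(-1))*81 = ((1/4)*(-1))*81 = -1/4*81 = -81/4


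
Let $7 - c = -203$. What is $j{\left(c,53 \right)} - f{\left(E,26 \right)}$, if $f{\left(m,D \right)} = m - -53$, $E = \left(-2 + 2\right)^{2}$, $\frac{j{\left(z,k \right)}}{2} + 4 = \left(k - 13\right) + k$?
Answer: $125$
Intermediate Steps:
$c = 210$ ($c = 7 - -203 = 7 + 203 = 210$)
$j{\left(z,k \right)} = -34 + 4 k$ ($j{\left(z,k \right)} = -8 + 2 \left(\left(k - 13\right) + k\right) = -8 + 2 \left(\left(-13 + k\right) + k\right) = -8 + 2 \left(-13 + 2 k\right) = -8 + \left(-26 + 4 k\right) = -34 + 4 k$)
$E = 0$ ($E = 0^{2} = 0$)
$f{\left(m,D \right)} = 53 + m$ ($f{\left(m,D \right)} = m + 53 = 53 + m$)
$j{\left(c,53 \right)} - f{\left(E,26 \right)} = \left(-34 + 4 \cdot 53\right) - \left(53 + 0\right) = \left(-34 + 212\right) - 53 = 178 - 53 = 125$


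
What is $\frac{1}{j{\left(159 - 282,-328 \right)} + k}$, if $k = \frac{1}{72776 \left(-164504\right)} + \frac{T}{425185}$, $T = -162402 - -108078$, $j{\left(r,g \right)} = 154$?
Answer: $\frac{5090290628674240}{783254392978226079} \approx 0.0064989$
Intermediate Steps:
$T = -54324$ ($T = -162402 + 108078 = -54324$)
$k = - \frac{650363837606881}{5090290628674240}$ ($k = \frac{1}{72776 \left(-164504\right)} - \frac{54324}{425185} = \frac{1}{72776} \left(- \frac{1}{164504}\right) - \frac{54324}{425185} = - \frac{1}{11971943104} - \frac{54324}{425185} = - \frac{650363837606881}{5090290628674240} \approx -0.12777$)
$\frac{1}{j{\left(159 - 282,-328 \right)} + k} = \frac{1}{154 - \frac{650363837606881}{5090290628674240}} = \frac{1}{\frac{783254392978226079}{5090290628674240}} = \frac{5090290628674240}{783254392978226079}$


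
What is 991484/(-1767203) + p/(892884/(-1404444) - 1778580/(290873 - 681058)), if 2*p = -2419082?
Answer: -19522326460808152667259/63310815206300899 ≈ -3.0836e+5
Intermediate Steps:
p = -1209541 (p = (½)*(-2419082) = -1209541)
991484/(-1767203) + p/(892884/(-1404444) - 1778580/(290873 - 681058)) = 991484/(-1767203) - 1209541/(892884/(-1404444) - 1778580/(290873 - 681058)) = 991484*(-1/1767203) - 1209541/(892884*(-1/1404444) - 1778580/(-390185)) = -991484/1767203 - 1209541/(-74407/117037 - 1778580*(-1/390185)) = -991484/1767203 - 1209541/(-74407/117037 + 355716/78037) = -991484/1767203 - 1209541/35825434433/9133216369 = -991484/1767203 - 1209541*9133216369/35825434433 = -991484/1767203 - 11046999660176629/35825434433 = -19522326460808152667259/63310815206300899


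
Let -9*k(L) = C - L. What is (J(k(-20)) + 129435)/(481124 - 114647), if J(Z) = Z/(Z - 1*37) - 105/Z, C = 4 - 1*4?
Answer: 182829017/517465524 ≈ 0.35332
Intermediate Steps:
C = 0 (C = 4 - 4 = 0)
k(L) = L/9 (k(L) = -(0 - L)/9 = -(-1)*L/9 = L/9)
J(Z) = -105/Z + Z/(-37 + Z) (J(Z) = Z/(Z - 37) - 105/Z = Z/(-37 + Z) - 105/Z = -105/Z + Z/(-37 + Z))
(J(k(-20)) + 129435)/(481124 - 114647) = ((3885 + ((⅑)*(-20))² - 35*(-20)/3)/((((⅑)*(-20)))*(-37 + (⅑)*(-20))) + 129435)/(481124 - 114647) = ((3885 + (-20/9)² - 105*(-20/9))/((-20/9)*(-37 - 20/9)) + 129435)/366477 = (-9*(3885 + 400/81 + 700/3)/(20*(-353/9)) + 129435)*(1/366477) = (-9/20*(-9/353)*333985/81 + 129435)*(1/366477) = (66797/1412 + 129435)*(1/366477) = (182829017/1412)*(1/366477) = 182829017/517465524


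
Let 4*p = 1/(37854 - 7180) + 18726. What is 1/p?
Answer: 122696/574401325 ≈ 0.00021361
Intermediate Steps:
p = 574401325/122696 (p = (1/(37854 - 7180) + 18726)/4 = (1/30674 + 18726)/4 = (1/4)*(574401325/30674) = 574401325/122696 ≈ 4681.5)
1/p = 1/(574401325/122696) = 122696/574401325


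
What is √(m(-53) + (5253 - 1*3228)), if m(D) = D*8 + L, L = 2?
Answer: √1603 ≈ 40.037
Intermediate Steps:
m(D) = 2 + 8*D (m(D) = D*8 + 2 = 8*D + 2 = 2 + 8*D)
√(m(-53) + (5253 - 1*3228)) = √((2 + 8*(-53)) + (5253 - 1*3228)) = √((2 - 424) + (5253 - 3228)) = √(-422 + 2025) = √1603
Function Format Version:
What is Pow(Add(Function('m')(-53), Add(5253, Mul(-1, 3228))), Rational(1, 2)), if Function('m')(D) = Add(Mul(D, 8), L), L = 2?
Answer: Pow(1603, Rational(1, 2)) ≈ 40.037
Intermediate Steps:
Function('m')(D) = Add(2, Mul(8, D)) (Function('m')(D) = Add(Mul(D, 8), 2) = Add(Mul(8, D), 2) = Add(2, Mul(8, D)))
Pow(Add(Function('m')(-53), Add(5253, Mul(-1, 3228))), Rational(1, 2)) = Pow(Add(Add(2, Mul(8, -53)), Add(5253, Mul(-1, 3228))), Rational(1, 2)) = Pow(Add(Add(2, -424), Add(5253, -3228)), Rational(1, 2)) = Pow(Add(-422, 2025), Rational(1, 2)) = Pow(1603, Rational(1, 2))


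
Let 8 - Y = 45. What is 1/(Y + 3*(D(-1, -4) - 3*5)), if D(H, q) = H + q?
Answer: -1/97 ≈ -0.010309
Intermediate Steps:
Y = -37 (Y = 8 - 1*45 = 8 - 45 = -37)
1/(Y + 3*(D(-1, -4) - 3*5)) = 1/(-37 + 3*((-1 - 4) - 3*5)) = 1/(-37 + 3*(-5 - 15)) = 1/(-37 + 3*(-20)) = 1/(-37 - 60) = 1/(-97) = -1/97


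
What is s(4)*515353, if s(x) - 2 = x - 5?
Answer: 515353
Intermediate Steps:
s(x) = -3 + x (s(x) = 2 + (x - 5) = 2 + (-5 + x) = -3 + x)
s(4)*515353 = (-3 + 4)*515353 = 1*515353 = 515353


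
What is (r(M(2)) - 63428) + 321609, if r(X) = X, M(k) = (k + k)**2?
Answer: 258197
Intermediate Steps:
M(k) = 4*k**2 (M(k) = (2*k)**2 = 4*k**2)
(r(M(2)) - 63428) + 321609 = (4*2**2 - 63428) + 321609 = (4*4 - 63428) + 321609 = (16 - 63428) + 321609 = -63412 + 321609 = 258197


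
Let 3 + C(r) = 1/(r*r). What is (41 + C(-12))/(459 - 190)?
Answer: 5473/38736 ≈ 0.14129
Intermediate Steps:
C(r) = -3 + r**(-2) (C(r) = -3 + 1/(r*r) = -3 + r**(-2))
(41 + C(-12))/(459 - 190) = (41 + (-3 + (-12)**(-2)))/(459 - 190) = (41 + (-3 + 1/144))/269 = (41 - 431/144)*(1/269) = (5473/144)*(1/269) = 5473/38736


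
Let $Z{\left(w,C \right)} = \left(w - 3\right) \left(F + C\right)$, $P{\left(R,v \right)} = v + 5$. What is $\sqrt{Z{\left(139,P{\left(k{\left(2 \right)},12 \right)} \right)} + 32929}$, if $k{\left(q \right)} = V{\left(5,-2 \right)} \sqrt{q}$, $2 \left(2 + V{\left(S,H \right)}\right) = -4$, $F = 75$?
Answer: $9 \sqrt{561} \approx 213.17$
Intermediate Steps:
$V{\left(S,H \right)} = -4$ ($V{\left(S,H \right)} = -2 + \frac{1}{2} \left(-4\right) = -2 - 2 = -4$)
$k{\left(q \right)} = - 4 \sqrt{q}$
$P{\left(R,v \right)} = 5 + v$
$Z{\left(w,C \right)} = \left(-3 + w\right) \left(75 + C\right)$ ($Z{\left(w,C \right)} = \left(w - 3\right) \left(75 + C\right) = \left(-3 + w\right) \left(75 + C\right)$)
$\sqrt{Z{\left(139,P{\left(k{\left(2 \right)},12 \right)} \right)} + 32929} = \sqrt{\left(-225 - 3 \left(5 + 12\right) + 75 \cdot 139 + \left(5 + 12\right) 139\right) + 32929} = \sqrt{\left(-225 - 51 + 10425 + 17 \cdot 139\right) + 32929} = \sqrt{\left(-225 - 51 + 10425 + 2363\right) + 32929} = \sqrt{12512 + 32929} = \sqrt{45441} = 9 \sqrt{561}$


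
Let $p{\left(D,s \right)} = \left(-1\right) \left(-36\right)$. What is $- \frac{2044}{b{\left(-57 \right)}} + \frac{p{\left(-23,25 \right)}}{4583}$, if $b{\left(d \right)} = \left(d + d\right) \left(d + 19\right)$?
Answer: $- \frac{2302925}{4963389} \approx -0.46398$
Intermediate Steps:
$p{\left(D,s \right)} = 36$
$b{\left(d \right)} = 2 d \left(19 + d\right)$
$- \frac{2044}{b{\left(-57 \right)}} + \frac{p{\left(-23,25 \right)}}{4583} = - \frac{2044}{2 \left(-57\right) \left(19 - 57\right)} + \frac{36}{4583} = - \frac{2044}{2 \left(-57\right) \left(-38\right)} + 36 \cdot \frac{1}{4583} = - \frac{2044}{4332} + \frac{36}{4583} = \left(-2044\right) \frac{1}{4332} + \frac{36}{4583} = - \frac{511}{1083} + \frac{36}{4583} = - \frac{2302925}{4963389}$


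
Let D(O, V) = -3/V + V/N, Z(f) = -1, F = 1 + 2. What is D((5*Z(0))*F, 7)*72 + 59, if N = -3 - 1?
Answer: -685/7 ≈ -97.857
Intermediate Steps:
N = -4
F = 3
D(O, V) = -3/V - V/4 (D(O, V) = -3/V + V/(-4) = -3/V + V*(-¼) = -3/V - V/4)
D((5*Z(0))*F, 7)*72 + 59 = (-3/7 - ¼*7)*72 + 59 = (-3*⅐ - 7/4)*72 + 59 = (-3/7 - 7/4)*72 + 59 = -61/28*72 + 59 = -1098/7 + 59 = -685/7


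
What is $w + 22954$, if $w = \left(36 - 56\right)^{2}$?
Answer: $23354$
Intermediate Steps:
$w = 400$ ($w = \left(-20\right)^{2} = 400$)
$w + 22954 = 400 + 22954 = 23354$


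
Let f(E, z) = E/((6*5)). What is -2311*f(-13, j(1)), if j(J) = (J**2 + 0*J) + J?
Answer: 30043/30 ≈ 1001.4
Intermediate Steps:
j(J) = J + J**2 (j(J) = (J**2 + 0) + J = J**2 + J = J + J**2)
f(E, z) = E/30
-2311*f(-13, j(1)) = -2311*(-13)/30 = -2311*(-13/30) = 30043/30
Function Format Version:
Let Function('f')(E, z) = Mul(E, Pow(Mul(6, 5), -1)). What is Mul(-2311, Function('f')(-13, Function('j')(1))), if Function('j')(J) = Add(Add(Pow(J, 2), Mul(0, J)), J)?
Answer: Rational(30043, 30) ≈ 1001.4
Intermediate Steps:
Function('j')(J) = Add(J, Pow(J, 2)) (Function('j')(J) = Add(Add(Pow(J, 2), 0), J) = Add(Pow(J, 2), J) = Add(J, Pow(J, 2)))
Function('f')(E, z) = Mul(Rational(1, 30), E) (Function('f')(E, z) = Mul(E, Pow(30, -1)) = Mul(E, Rational(1, 30)) = Mul(Rational(1, 30), E))
Mul(-2311, Function('f')(-13, Function('j')(1))) = Mul(-2311, Mul(Rational(1, 30), -13)) = Mul(-2311, Rational(-13, 30)) = Rational(30043, 30)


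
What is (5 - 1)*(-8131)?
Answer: -32524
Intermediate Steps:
(5 - 1)*(-8131) = 4*(-8131) = -32524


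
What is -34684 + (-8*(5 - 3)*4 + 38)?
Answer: -34710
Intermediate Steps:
-34684 + (-8*(5 - 3)*4 + 38) = -34684 + (-16*4 + 38) = -34684 + (-8*8 + 38) = -34684 + (-64 + 38) = -34684 - 26 = -34710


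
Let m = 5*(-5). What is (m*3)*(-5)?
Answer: 375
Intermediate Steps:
m = -25
(m*3)*(-5) = -25*3*(-5) = -75*(-5) = 375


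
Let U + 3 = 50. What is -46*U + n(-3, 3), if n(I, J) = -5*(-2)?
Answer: -2152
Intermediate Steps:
U = 47 (U = -3 + 50 = 47)
n(I, J) = 10
-46*U + n(-3, 3) = -46*47 + 10 = -2162 + 10 = -2152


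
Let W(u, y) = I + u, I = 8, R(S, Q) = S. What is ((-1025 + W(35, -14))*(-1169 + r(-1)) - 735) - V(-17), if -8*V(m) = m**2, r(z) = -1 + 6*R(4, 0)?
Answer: 8997385/8 ≈ 1.1247e+6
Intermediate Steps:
W(u, y) = 8 + u
r(z) = 23 (r(z) = -1 + 6*4 = -1 + 24 = 23)
V(m) = -m**2/8
((-1025 + W(35, -14))*(-1169 + r(-1)) - 735) - V(-17) = ((-1025 + (8 + 35))*(-1169 + 23) - 735) - (-1)*(-17)**2/8 = ((-1025 + 43)*(-1146) - 735) - (-1)*289/8 = (-982*(-1146) - 735) - 1*(-289/8) = (1125372 - 735) + 289/8 = 1124637 + 289/8 = 8997385/8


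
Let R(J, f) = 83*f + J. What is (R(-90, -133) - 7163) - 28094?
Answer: -46386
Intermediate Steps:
R(J, f) = J + 83*f
(R(-90, -133) - 7163) - 28094 = ((-90 + 83*(-133)) - 7163) - 28094 = ((-90 - 11039) - 7163) - 28094 = (-11129 - 7163) - 28094 = -18292 - 28094 = -46386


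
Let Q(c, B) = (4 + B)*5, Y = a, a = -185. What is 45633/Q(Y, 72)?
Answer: 45633/380 ≈ 120.09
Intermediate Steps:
Y = -185
Q(c, B) = 20 + 5*B
45633/Q(Y, 72) = 45633/(20 + 5*72) = 45633/(20 + 360) = 45633/380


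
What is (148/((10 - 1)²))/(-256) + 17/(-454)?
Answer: -52463/1176768 ≈ -0.044582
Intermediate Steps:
(148/((10 - 1)²))/(-256) + 17/(-454) = (148/(9²))*(-1/256) + 17*(-1/454) = (148/81)*(-1/256) - 17/454 = -37/5184 - 17/454 = -52463/1176768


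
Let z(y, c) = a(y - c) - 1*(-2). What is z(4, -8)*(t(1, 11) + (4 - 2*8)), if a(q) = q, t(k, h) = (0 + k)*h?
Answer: -14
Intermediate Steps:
t(k, h) = h*k (t(k, h) = k*h = h*k)
z(y, c) = 2 + y - c (z(y, c) = (y - c) - 1*(-2) = (y - c) + 2 = 2 + y - c)
z(4, -8)*(t(1, 11) + (4 - 2*8)) = (2 + 4 - 1*(-8))*(11*1 + (4 - 2*8)) = (2 + 4 + 8)*(11 + (4 - 16)) = 14*(11 - 12) = 14*(-1) = -14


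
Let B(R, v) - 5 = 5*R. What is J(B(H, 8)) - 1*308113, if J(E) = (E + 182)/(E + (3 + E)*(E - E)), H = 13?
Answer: -1540547/5 ≈ -3.0811e+5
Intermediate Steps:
B(R, v) = 5 + 5*R
J(E) = (182 + E)/E (J(E) = (182 + E)/(E + (3 + E)*0) = (182 + E)/(E + 0) = (182 + E)/E)
J(B(H, 8)) - 1*308113 = (182 + (5 + 5*13))/(5 + 5*13) - 1*308113 = (182 + (5 + 65))/(5 + 65) - 308113 = (182 + 70)/70 - 308113 = (1/70)*252 - 308113 = 18/5 - 308113 = -1540547/5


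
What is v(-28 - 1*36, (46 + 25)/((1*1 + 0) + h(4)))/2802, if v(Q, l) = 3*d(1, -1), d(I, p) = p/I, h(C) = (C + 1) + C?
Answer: -1/934 ≈ -0.0010707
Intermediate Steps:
h(C) = 1 + 2*C (h(C) = (1 + C) + C = 1 + 2*C)
v(Q, l) = -3 (v(Q, l) = 3*(-1/1) = 3*(-1*1) = 3*(-1) = -3)
v(-28 - 1*36, (46 + 25)/((1*1 + 0) + h(4)))/2802 = -3/2802 = -3*1/2802 = -1/934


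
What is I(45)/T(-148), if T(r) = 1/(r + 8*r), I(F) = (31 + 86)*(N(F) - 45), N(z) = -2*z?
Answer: 21038940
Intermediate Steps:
I(F) = -5265 - 234*F (I(F) = (31 + 86)*(-2*F - 45) = 117*(-45 - 2*F) = -5265 - 234*F)
T(r) = 1/(9*r)
I(45)/T(-148) = (-5265 - 234*45)/(((1/9)/(-148))) = (-5265 - 10530)/(((1/9)*(-1/148))) = -15795/(-1/1332) = -15795*(-1332) = 21038940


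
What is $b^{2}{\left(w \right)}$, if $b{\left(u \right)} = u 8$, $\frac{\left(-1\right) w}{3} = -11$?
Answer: $69696$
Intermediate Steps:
$w = 33$ ($w = \left(-3\right) \left(-11\right) = 33$)
$b{\left(u \right)} = 8 u$
$b^{2}{\left(w \right)} = \left(8 \cdot 33\right)^{2} = 264^{2} = 69696$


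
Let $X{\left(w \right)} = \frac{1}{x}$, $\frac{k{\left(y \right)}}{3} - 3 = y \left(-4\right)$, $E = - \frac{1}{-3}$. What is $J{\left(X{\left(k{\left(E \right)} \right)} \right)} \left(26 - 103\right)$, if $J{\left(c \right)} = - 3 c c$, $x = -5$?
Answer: $\frac{231}{25} \approx 9.24$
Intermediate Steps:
$E = \frac{1}{3}$ ($E = \left(-1\right) \left(- \frac{1}{3}\right) = \frac{1}{3} \approx 0.33333$)
$k{\left(y \right)} = 9 - 12 y$ ($k{\left(y \right)} = 9 + 3 y \left(-4\right) = 9 + 3 \left(- 4 y\right) = 9 - 12 y$)
$X{\left(w \right)} = - \frac{1}{5}$ ($X{\left(w \right)} = \frac{1}{-5} = - \frac{1}{5}$)
$J{\left(c \right)} = - 3 c^{2}$
$J{\left(X{\left(k{\left(E \right)} \right)} \right)} \left(26 - 103\right) = - 3 \left(- \frac{1}{5}\right)^{2} \left(26 - 103\right) = \left(-3\right) \frac{1}{25} \left(-77\right) = \left(- \frac{3}{25}\right) \left(-77\right) = \frac{231}{25}$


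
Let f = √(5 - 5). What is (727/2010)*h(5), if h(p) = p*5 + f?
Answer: 3635/402 ≈ 9.0423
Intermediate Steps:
f = 0 (f = √0 = 0)
h(p) = 5*p (h(p) = p*5 + 0 = 5*p + 0 = 5*p)
(727/2010)*h(5) = (727/2010)*(5*5) = (727*(1/2010))*25 = (727/2010)*25 = 3635/402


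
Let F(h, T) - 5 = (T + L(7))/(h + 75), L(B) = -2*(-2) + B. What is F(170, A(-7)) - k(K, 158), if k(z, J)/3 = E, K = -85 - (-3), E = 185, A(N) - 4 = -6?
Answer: -134741/245 ≈ -549.96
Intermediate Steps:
A(N) = -2 (A(N) = 4 - 6 = -2)
L(B) = 4 + B
F(h, T) = 5 + (11 + T)/(75 + h) (F(h, T) = 5 + (T + (4 + 7))/(h + 75) = 5 + (T + 11)/(75 + h) = 5 + (11 + T)/(75 + h))
K = -82 (K = -85 - 1*(-3) = -85 + 3 = -82)
k(z, J) = 555 (k(z, J) = 3*185 = 555)
F(170, A(-7)) - k(K, 158) = (386 - 2 + 5*170)/(75 + 170) - 1*555 = (386 - 2 + 850)/245 - 555 = (1/245)*1234 - 555 = 1234/245 - 555 = -134741/245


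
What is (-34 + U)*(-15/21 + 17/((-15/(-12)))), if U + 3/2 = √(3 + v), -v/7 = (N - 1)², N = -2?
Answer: -32021/70 + 902*I*√15/35 ≈ -457.44 + 99.812*I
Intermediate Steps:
v = -63 (v = -7*(-2 - 1)² = -7*(-3)² = -7*9 = -63)
U = -3/2 + 2*I*√15 (U = -3/2 + √(3 - 63) = -3/2 + √(-60) = -3/2 + 2*I*√15 ≈ -1.5 + 7.746*I)
(-34 + U)*(-15/21 + 17/((-15/(-12)))) = (-34 + (-3/2 + 2*I*√15))*(-15/21 + 17/((-15/(-12)))) = (-71/2 + 2*I*√15)*(-15*1/21 + 17/((-15*(-1/12)))) = (-71/2 + 2*I*√15)*(-5/7 + 17/(5/4)) = (-71/2 + 2*I*√15)*(-5/7 + 17*(⅘)) = (-71/2 + 2*I*√15)*(-5/7 + 68/5) = (-71/2 + 2*I*√15)*(451/35) = -32021/70 + 902*I*√15/35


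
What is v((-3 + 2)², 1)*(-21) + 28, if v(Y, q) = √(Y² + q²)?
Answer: 28 - 21*√2 ≈ -1.6985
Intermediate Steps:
v((-3 + 2)², 1)*(-21) + 28 = √(((-3 + 2)²)² + 1²)*(-21) + 28 = √(((-1)²)² + 1)*(-21) + 28 = √(1² + 1)*(-21) + 28 = √(1 + 1)*(-21) + 28 = √2*(-21) + 28 = -21*√2 + 28 = 28 - 21*√2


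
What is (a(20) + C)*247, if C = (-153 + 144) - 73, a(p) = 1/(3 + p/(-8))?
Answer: -19760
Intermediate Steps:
a(p) = 1/(3 - p/8) (a(p) = 1/(3 + p*(-⅛)) = 1/(3 - p/8))
C = -82 (C = -9 - 73 = -82)
(a(20) + C)*247 = (-8/(-24 + 20) - 82)*247 = (-8/(-4) - 82)*247 = (-8*(-¼) - 82)*247 = (2 - 82)*247 = -80*247 = -19760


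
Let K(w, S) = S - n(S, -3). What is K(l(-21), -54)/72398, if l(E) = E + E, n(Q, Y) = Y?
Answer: -51/72398 ≈ -0.00070444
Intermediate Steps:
l(E) = 2*E
K(w, S) = 3 + S (K(w, S) = S - 1*(-3) = S + 3 = 3 + S)
K(l(-21), -54)/72398 = (3 - 54)/72398 = -51*1/72398 = -51/72398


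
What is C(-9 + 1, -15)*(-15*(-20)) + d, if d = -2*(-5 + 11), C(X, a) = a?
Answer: -4512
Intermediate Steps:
d = -12 (d = -2*6 = -12)
C(-9 + 1, -15)*(-15*(-20)) + d = -(-225)*(-20) - 12 = -15*300 - 12 = -4500 - 12 = -4512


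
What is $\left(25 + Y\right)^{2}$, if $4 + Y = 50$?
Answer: $5041$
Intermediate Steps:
$Y = 46$ ($Y = -4 + 50 = 46$)
$\left(25 + Y\right)^{2} = \left(25 + 46\right)^{2} = 71^{2} = 5041$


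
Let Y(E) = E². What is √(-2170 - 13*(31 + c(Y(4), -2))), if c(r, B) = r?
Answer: 3*I*√309 ≈ 52.735*I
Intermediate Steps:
√(-2170 - 13*(31 + c(Y(4), -2))) = √(-2170 - 13*(31 + 4²)) = √(-2170 - 13*(31 + 16)) = √(-2170 - 13*47) = √(-2170 - 611) = √(-2781) = 3*I*√309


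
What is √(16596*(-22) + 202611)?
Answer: I*√162501 ≈ 403.11*I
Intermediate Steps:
√(16596*(-22) + 202611) = √(-365112 + 202611) = √(-162501) = I*√162501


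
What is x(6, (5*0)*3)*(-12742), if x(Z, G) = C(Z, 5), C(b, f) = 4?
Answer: -50968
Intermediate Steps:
x(Z, G) = 4
x(6, (5*0)*3)*(-12742) = 4*(-12742) = -50968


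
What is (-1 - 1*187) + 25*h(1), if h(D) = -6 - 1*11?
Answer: -613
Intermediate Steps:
h(D) = -17 (h(D) = -6 - 11 = -17)
(-1 - 1*187) + 25*h(1) = (-1 - 1*187) + 25*(-17) = (-1 - 187) - 425 = -188 - 425 = -613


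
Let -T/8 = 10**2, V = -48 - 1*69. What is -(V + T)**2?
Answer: -840889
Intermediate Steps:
V = -117 (V = -48 - 69 = -117)
T = -800 (T = -8*10**2 = -8*100 = -800)
-(V + T)**2 = -(-117 - 800)**2 = -1*(-917)**2 = -1*840889 = -840889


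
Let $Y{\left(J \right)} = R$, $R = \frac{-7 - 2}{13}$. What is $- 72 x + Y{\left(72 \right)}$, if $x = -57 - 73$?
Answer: $\frac{121671}{13} \approx 9359.3$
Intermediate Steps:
$x = -130$
$R = - \frac{9}{13}$ ($R = \left(-7 - 2\right) \frac{1}{13} = \left(-9\right) \frac{1}{13} = - \frac{9}{13} \approx -0.69231$)
$Y{\left(J \right)} = - \frac{9}{13}$
$- 72 x + Y{\left(72 \right)} = \left(-72\right) \left(-130\right) - \frac{9}{13} = 9360 - \frac{9}{13} = \frac{121671}{13}$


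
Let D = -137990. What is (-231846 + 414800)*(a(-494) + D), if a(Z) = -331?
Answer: -25306380234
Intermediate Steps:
(-231846 + 414800)*(a(-494) + D) = (-231846 + 414800)*(-331 - 137990) = 182954*(-138321) = -25306380234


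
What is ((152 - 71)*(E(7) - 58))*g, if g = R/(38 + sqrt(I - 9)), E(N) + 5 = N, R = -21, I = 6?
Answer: 3619728/1447 - 95256*I*sqrt(3)/1447 ≈ 2501.5 - 114.02*I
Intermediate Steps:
E(N) = -5 + N
g = -21/(38 + I*sqrt(3)) (g = -21/(38 + sqrt(6 - 9)) = -21/(38 + sqrt(-3)) = -21/(38 + I*sqrt(3)) ≈ -0.55149 + 0.025137*I)
((152 - 71)*(E(7) - 58))*g = ((152 - 71)*((-5 + 7) - 58))*(-798/1447 + 21*I*sqrt(3)/1447) = (81*(2 - 58))*(-798/1447 + 21*I*sqrt(3)/1447) = (81*(-56))*(-798/1447 + 21*I*sqrt(3)/1447) = -4536*(-798/1447 + 21*I*sqrt(3)/1447) = 3619728/1447 - 95256*I*sqrt(3)/1447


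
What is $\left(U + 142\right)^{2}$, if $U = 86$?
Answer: $51984$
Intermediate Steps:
$\left(U + 142\right)^{2} = \left(86 + 142\right)^{2} = 228^{2} = 51984$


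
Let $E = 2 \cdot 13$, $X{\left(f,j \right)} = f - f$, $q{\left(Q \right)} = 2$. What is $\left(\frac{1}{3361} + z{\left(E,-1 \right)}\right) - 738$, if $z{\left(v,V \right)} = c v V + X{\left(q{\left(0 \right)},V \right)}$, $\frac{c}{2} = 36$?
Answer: $- \frac{8772209}{3361} \approx -2610.0$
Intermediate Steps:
$c = 72$ ($c = 2 \cdot 36 = 72$)
$X{\left(f,j \right)} = 0$
$E = 26$
$z{\left(v,V \right)} = 72 V v$ ($z{\left(v,V \right)} = 72 v V + 0 = 72 V v + 0 = 72 V v$)
$\left(\frac{1}{3361} + z{\left(E,-1 \right)}\right) - 738 = \left(\frac{1}{3361} + 72 \left(-1\right) 26\right) - 738 = \left(\frac{1}{3361} - 1872\right) - 738 = - \frac{6291791}{3361} - 738 = - \frac{8772209}{3361}$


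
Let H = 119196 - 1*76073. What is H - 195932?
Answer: -152809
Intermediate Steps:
H = 43123 (H = 119196 - 76073 = 43123)
H - 195932 = 43123 - 195932 = -152809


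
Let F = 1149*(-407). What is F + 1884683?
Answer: 1417040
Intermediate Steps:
F = -467643
F + 1884683 = -467643 + 1884683 = 1417040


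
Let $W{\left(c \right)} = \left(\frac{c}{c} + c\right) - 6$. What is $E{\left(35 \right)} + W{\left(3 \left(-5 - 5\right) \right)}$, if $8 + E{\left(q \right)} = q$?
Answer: $-8$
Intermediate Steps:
$E{\left(q \right)} = -8 + q$
$W{\left(c \right)} = -5 + c$ ($W{\left(c \right)} = \left(1 + c\right) - 6 = -5 + c$)
$E{\left(35 \right)} + W{\left(3 \left(-5 - 5\right) \right)} = \left(-8 + 35\right) + \left(-5 + 3 \left(-5 - 5\right)\right) = 27 + \left(-5 + 3 \left(-10\right)\right) = 27 - 35 = -8$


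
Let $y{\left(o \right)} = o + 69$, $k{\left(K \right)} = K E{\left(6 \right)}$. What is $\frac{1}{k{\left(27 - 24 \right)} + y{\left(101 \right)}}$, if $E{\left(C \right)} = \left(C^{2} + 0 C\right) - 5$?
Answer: $\frac{1}{263} \approx 0.0038023$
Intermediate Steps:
$E{\left(C \right)} = -5 + C^{2}$ ($E{\left(C \right)} = \left(C^{2} + 0\right) - 5 = C^{2} - 5 = -5 + C^{2}$)
$k{\left(K \right)} = 31 K$ ($k{\left(K \right)} = K \left(-5 + 6^{2}\right) = K \left(-5 + 36\right) = K 31 = 31 K$)
$y{\left(o \right)} = 69 + o$
$\frac{1}{k{\left(27 - 24 \right)} + y{\left(101 \right)}} = \frac{1}{31 \left(27 - 24\right) + \left(69 + 101\right)} = \frac{1}{31 \cdot 3 + 170} = \frac{1}{93 + 170} = \frac{1}{263}$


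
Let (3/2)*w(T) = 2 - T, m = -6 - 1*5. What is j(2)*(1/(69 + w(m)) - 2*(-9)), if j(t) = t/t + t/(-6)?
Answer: 2798/233 ≈ 12.009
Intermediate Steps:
m = -11 (m = -6 - 5 = -11)
w(T) = 4/3 - 2*T/3 (w(T) = 2*(2 - T)/3 = 4/3 - 2*T/3)
j(t) = 1 - t/6 (j(t) = 1 + t*(-1/6) = 1 - t/6)
j(2)*(1/(69 + w(m)) - 2*(-9)) = (1 - 1/6*2)*(1/(69 + (4/3 - 2/3*(-11))) - 2*(-9)) = (1 - 1/3)*(1/(69 + (4/3 + 22/3)) + 18) = 2*(1/(69 + 26/3) + 18)/3 = 2*(1/(233/3) + 18)/3 = 2*(3/233 + 18)/3 = (2/3)*(4197/233) = 2798/233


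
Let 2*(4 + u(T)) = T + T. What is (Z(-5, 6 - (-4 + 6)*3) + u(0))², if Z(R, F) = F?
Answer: 16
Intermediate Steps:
u(T) = -4 + T (u(T) = -4 + (T + T)/2 = -4 + (2*T)/2 = -4 + T)
(Z(-5, 6 - (-4 + 6)*3) + u(0))² = ((6 - (-4 + 6)*3) + (-4 + 0))² = ((6 - 2*3) - 4)² = ((6 - 1*6) - 4)² = ((6 - 6) - 4)² = (0 - 4)² = (-4)² = 16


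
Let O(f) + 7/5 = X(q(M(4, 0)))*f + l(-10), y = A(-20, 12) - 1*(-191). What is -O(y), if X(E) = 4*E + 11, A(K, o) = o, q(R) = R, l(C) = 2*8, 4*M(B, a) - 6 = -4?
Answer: -13268/5 ≈ -2653.6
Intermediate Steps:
M(B, a) = ½ (M(B, a) = 3/2 + (¼)*(-4) = 3/2 - 1 = ½)
l(C) = 16
X(E) = 11 + 4*E
y = 203 (y = 12 - 1*(-191) = 12 + 191 = 203)
O(f) = 73/5 + 13*f (O(f) = -7/5 + ((11 + 4*(½))*f + 16) = -7/5 + ((11 + 2)*f + 16) = -7/5 + (13*f + 16) = -7/5 + (16 + 13*f) = 73/5 + 13*f)
-O(y) = -(73/5 + 13*203) = -(73/5 + 2639) = -1*13268/5 = -13268/5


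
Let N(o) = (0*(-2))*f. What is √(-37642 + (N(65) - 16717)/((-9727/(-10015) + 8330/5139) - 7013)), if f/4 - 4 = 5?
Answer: I*√4899941397540084873530977978/360805255102 ≈ 194.01*I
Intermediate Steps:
f = 36 (f = 16 + 4*5 = 16 + 20 = 36)
N(o) = 0 (N(o) = (0*(-2))*36 = 0*36 = 0)
√(-37642 + (N(65) - 16717)/((-9727/(-10015) + 8330/5139) - 7013)) = √(-37642 + (0 - 16717)/((-9727/(-10015) + 8330/5139) - 7013)) = √(-37642 - 16717/((-9727*(-1/10015) + 8330*(1/5139)) - 7013)) = √(-37642 - 16717/((9727/10015 + 8330/5139) - 7013)) = √(-37642 - 16717/(133412003/51467085 - 7013)) = √(-37642 - 16717/(-360805255102/51467085)) = √(-37642 - 16717*(-51467085/360805255102)) = √(-37642 + 860375259945/360805255102) = √(-13580571037289539/360805255102) = I*√4899941397540084873530977978/360805255102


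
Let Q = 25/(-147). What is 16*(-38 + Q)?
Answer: -89776/147 ≈ -610.72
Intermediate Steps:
Q = -25/147 (Q = 25*(-1/147) = -25/147 ≈ -0.17007)
16*(-38 + Q) = 16*(-38 - 25/147) = 16*(-5611/147) = -89776/147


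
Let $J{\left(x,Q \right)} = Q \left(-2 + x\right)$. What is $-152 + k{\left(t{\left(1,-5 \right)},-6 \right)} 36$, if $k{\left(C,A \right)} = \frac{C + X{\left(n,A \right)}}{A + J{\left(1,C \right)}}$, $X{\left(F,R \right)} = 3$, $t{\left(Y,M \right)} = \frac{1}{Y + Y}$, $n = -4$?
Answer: $- \frac{2228}{13} \approx -171.38$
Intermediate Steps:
$t{\left(Y,M \right)} = \frac{1}{2 Y}$
$k{\left(C,A \right)} = \frac{3 + C}{A - C}$ ($k{\left(C,A \right)} = \frac{C + 3}{A + C \left(-2 + 1\right)} = \frac{3 + C}{A + C \left(-1\right)} = \frac{3 + C}{A - C}$)
$-152 + k{\left(t{\left(1,-5 \right)},-6 \right)} 36 = -152 + \frac{3 + \frac{1}{2 \cdot 1}}{-6 - \frac{1}{2 \cdot 1}} \cdot 36 = -152 + \frac{3 + \frac{1}{2} \cdot 1}{-6 - \frac{1}{2} \cdot 1} \cdot 36 = -152 + \frac{3 + \frac{1}{2}}{-6 - \frac{1}{2}} \cdot 36 = -152 + \frac{1}{-6 - \frac{1}{2}} \cdot \frac{7}{2} \cdot 36 = -152 + \frac{1}{- \frac{13}{2}} \cdot \frac{7}{2} \cdot 36 = -152 + \left(- \frac{2}{13}\right) \frac{7}{2} \cdot 36 = -152 - \frac{252}{13} = - \frac{2228}{13}$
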